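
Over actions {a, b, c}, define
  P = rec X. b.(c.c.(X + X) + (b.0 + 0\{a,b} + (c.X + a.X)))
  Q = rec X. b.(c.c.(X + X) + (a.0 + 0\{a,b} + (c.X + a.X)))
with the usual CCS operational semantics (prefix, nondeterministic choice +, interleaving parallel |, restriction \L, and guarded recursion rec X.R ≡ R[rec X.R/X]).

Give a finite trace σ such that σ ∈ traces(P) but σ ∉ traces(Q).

P's transition system — 5 states:
  p0 = rec X. b.(c.c.(X + X) + (b.0 + 0\{a,b} + (c.X + a.X))) has moves --b--▸ p1
  p1 = c.c.((rec X. b.(c.c.(X + X) + (b.0 + 0\{a,b} + (c.X + a.X)))) + (rec X. b.(c.c.(X + X) + (b.0 + 0\{a,b} + (c.X + a.X))))) + (b.0 + 0\{a,b} + (c.(rec X. b.(c.c.(X + X) + (b.0 + 0\{a,b} + (c.X + a.X)))) + a.(rec X. b.(c.c.(X + X) + (b.0 + 0\{a,b} + (c.X + a.X)))))) has moves --a--▸ p0, --b--▸ p2, --c--▸ p0, --c--▸ p3
  p2 = 0 has moves deadlocked
  p3 = c.((rec X. b.(c.c.(X + X) + (b.0 + 0\{a,b} + (c.X + a.X)))) + (rec X. b.(c.c.(X + X) + (b.0 + 0\{a,b} + (c.X + a.X))))) has moves --c--▸ p4
  p4 = (rec X. b.(c.c.(X + X) + (b.0 + 0\{a,b} + (c.X + a.X)))) + (rec X. b.(c.c.(X + X) + (b.0 + 0\{a,b} + (c.X + a.X)))) has moves --b--▸ p1
Q's transition system — 5 states:
  q0 = rec X. b.(c.c.(X + X) + (a.0 + 0\{a,b} + (c.X + a.X))) has moves --b--▸ q1
  q1 = c.c.((rec X. b.(c.c.(X + X) + (a.0 + 0\{a,b} + (c.X + a.X)))) + (rec X. b.(c.c.(X + X) + (a.0 + 0\{a,b} + (c.X + a.X))))) + (a.0 + 0\{a,b} + (c.(rec X. b.(c.c.(X + X) + (a.0 + 0\{a,b} + (c.X + a.X)))) + a.(rec X. b.(c.c.(X + X) + (a.0 + 0\{a,b} + (c.X + a.X)))))) has moves --a--▸ q0, --a--▸ q2, --c--▸ q0, --c--▸ q3
  q2 = 0 has moves deadlocked
  q3 = c.((rec X. b.(c.c.(X + X) + (a.0 + 0\{a,b} + (c.X + a.X)))) + (rec X. b.(c.c.(X + X) + (a.0 + 0\{a,b} + (c.X + a.X))))) has moves --c--▸ q4
  q4 = (rec X. b.(c.c.(X + X) + (a.0 + 0\{a,b} + (c.X + a.X)))) + (rec X. b.(c.c.(X + X) + (a.0 + 0\{a,b} + (c.X + a.X)))) has moves --b--▸ q1
Run σ = ⟨bb⟩ on P: start {p0}
  [1] b ⇒ {p1}
  [2] b ⇒ {p2}
  P completes σ.
Run σ = ⟨bb⟩ on Q: start {q0}
  [1] b ⇒ {q1}
  [2] b ⇒ ∅ (Q stuck)

bb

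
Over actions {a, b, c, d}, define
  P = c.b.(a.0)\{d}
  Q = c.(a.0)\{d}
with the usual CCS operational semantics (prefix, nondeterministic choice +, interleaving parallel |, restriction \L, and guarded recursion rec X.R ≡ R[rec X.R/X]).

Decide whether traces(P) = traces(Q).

trace-distinct — witness ⟨cb⟩

Reachable graph of P (4 states):
  p0 = c.b.(a.0)\{d} | --c--▸ p1
  p1 = b.(a.0)\{d} | --b--▸ p2
  p2 = (a.0)\{d} | --a--▸ p3
  p3 = 0\{d} | ∅
Reachable graph of Q (3 states):
  q0 = c.(a.0)\{d} | --c--▸ q1
  q1 = (a.0)\{d} | --a--▸ q2
  q2 = 0\{d} | ∅
Run σ = ⟨cb⟩ on P: start {p0}
  [1] c ⇒ {p1}
  [2] b ⇒ {p2}
  P completes σ.
Run σ = ⟨cb⟩ on Q: start {q0}
  [1] c ⇒ {q1}
  [2] b ⇒ no successor for Q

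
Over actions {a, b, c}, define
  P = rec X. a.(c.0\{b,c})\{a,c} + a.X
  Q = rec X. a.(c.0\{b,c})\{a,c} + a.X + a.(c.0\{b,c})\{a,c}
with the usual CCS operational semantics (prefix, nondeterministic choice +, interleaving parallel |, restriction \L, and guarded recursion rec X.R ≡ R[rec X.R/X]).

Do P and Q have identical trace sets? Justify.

Reachable graph of P (2 states):
  u0 = rec X. a.(c.0\{b,c})\{a,c} + a.X → -a-> u0, -a-> u1
  u1 = (c.0\{b,c})\{a,c} → deadlocked
Reachable graph of Q (2 states):
  v0 = rec X. a.(c.0\{b,c})\{a,c} + a.X + a.(c.0\{b,c})\{a,c} → -a-> v0, -a-> v1
  v1 = (c.0\{b,c})\{a,c} → deadlocked
Partition-refinement fixed point:
  B0 = {u0, v0}
  B1 = {u1, v1}
u0 ∈ B0, v0 ∈ B0 → same block
Bisimilar ⇒ trace-equivalent.

YES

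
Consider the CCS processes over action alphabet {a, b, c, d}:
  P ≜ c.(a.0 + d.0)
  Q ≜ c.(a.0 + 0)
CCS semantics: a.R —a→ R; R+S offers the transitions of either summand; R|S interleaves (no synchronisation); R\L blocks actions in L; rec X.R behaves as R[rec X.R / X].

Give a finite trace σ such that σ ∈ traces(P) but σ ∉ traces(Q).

cd

P's transition system — 3 states:
  p0 = c.(a.0 + d.0) | —c→ p1
  p1 = a.0 + d.0 | —a→ p2, —d→ p2
  p2 = 0 | ∅
Q's transition system — 3 states:
  q0 = c.(a.0 + 0) | —c→ q1
  q1 = a.0 + 0 | —a→ q2
  q2 = 0 | ∅
Run σ = ⟨cd⟩ on P: start {p0}
  after c @ step 1: {p1}
  after d @ step 2: {p2}
  P completes σ.
Run σ = ⟨cd⟩ on Q: start {q0}
  after c @ step 1: {q1}
  after d @ step 2: no successor for Q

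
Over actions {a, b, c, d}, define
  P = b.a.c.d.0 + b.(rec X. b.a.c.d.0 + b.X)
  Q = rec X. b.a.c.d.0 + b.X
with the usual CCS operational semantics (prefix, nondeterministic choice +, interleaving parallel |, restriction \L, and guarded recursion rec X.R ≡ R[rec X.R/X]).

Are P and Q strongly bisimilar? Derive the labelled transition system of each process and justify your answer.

Reachable graph of P (6 states):
  u0 = b.a.c.d.0 + b.(rec X. b.a.c.d.0 + b.X) → —b→ u1, —b→ u2
  u1 = a.c.d.0 → —a→ u3
  u2 = rec X. b.a.c.d.0 + b.X → —b→ u1, —b→ u2
  u3 = c.d.0 → —c→ u4
  u4 = d.0 → —d→ u5
  u5 = 0 → ·
Reachable graph of Q (5 states):
  v0 = rec X. b.a.c.d.0 + b.X → —b→ v0, —b→ v1
  v1 = a.c.d.0 → —a→ v2
  v2 = c.d.0 → —c→ v3
  v3 = d.0 → —d→ v4
  v4 = 0 → ·
Bisimilarity quotient blocks:
  B0 = {u0, u2, v0}
  B1 = {u1, v1}
  B2 = {u3, v2}
  B3 = {u4, v3}
  B4 = {u5, v4}
u0 ∈ B0, v0 ∈ B0 → same block

P ~ Q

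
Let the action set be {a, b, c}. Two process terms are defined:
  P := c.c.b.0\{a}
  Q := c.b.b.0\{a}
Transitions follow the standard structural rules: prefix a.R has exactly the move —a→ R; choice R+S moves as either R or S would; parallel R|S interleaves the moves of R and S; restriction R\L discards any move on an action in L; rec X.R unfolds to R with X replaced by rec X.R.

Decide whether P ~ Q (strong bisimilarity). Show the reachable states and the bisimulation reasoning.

P ≁ Q

LTS(P): 4 reachable states
  m0 = c.c.b.0\{a} → =c=> m1
  m1 = c.b.0\{a} → =c=> m2
  m2 = b.0\{a} → =b=> m3
  m3 = 0\{a} → ·
LTS(Q): 4 reachable states
  n0 = c.b.b.0\{a} → =c=> n1
  n1 = b.b.0\{a} → =b=> n2
  n2 = b.0\{a} → =b=> n3
  n3 = 0\{a} → ·
Partition-refinement fixed point:
  B0 = {m0}
  B1 = {m1}
  B2 = {m2, n2}
  B3 = {m3, n3}
  B4 = {n0}
  B5 = {n1}
m0 ∈ B0, n0 ∈ B4 → different blocks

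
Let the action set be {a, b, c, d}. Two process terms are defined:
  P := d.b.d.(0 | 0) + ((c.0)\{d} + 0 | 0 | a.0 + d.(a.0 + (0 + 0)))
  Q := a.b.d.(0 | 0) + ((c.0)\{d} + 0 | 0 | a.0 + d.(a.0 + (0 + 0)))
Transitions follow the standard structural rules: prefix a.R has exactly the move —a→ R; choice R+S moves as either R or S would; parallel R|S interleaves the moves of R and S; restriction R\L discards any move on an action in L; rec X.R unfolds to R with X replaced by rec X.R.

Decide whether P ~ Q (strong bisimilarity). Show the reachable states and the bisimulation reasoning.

NO

P's transition system — 8 states:
  u0 = d.b.d.(0 | 0) + ((c.0)\{d} + 0 | 0 | a.0 + d.(a.0 + (0 + 0))) has moves —a→ u1, —c→ u2, —d→ u3, —d→ u4
  u1 = 0 | 0 | 0 has moves deadlocked
  u2 = 0\{d} has moves deadlocked
  u3 = a.0 + (0 + 0) has moves —a→ u5
  u4 = b.d.(0 | 0) has moves —b→ u6
  u5 = 0 has moves deadlocked
  u6 = d.(0 | 0) has moves —d→ u7
  u7 = 0 | 0 has moves deadlocked
Q's transition system — 8 states:
  v0 = a.b.d.(0 | 0) + ((c.0)\{d} + 0 | 0 | a.0 + d.(a.0 + (0 + 0))) has moves —a→ v1, —a→ v2, —c→ v3, —d→ v4
  v1 = 0 | 0 | 0 has moves deadlocked
  v2 = b.d.(0 | 0) has moves —b→ v5
  v3 = 0\{d} has moves deadlocked
  v4 = a.0 + (0 + 0) has moves —a→ v6
  v5 = d.(0 | 0) has moves —d→ v7
  v6 = 0 has moves deadlocked
  v7 = 0 | 0 has moves deadlocked
Coarsest stable partition (strong bisimilarity classes):
  B0 = {u0}
  B1 = {u3, v4}
  B2 = {u1, u2, u5, u7, v1, v3, v6, v7}
  B3 = {u4, v2}
  B4 = {u6, v5}
  B5 = {v0}
u0 ∈ B0, v0 ∈ B5 → different blocks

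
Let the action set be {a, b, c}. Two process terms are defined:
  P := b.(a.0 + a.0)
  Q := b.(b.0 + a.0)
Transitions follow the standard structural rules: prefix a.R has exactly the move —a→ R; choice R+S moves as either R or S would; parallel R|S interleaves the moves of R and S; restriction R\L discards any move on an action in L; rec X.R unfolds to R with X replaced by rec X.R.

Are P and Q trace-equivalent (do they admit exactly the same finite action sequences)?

LTS(P): 3 reachable states
  u0 = b.(a.0 + a.0) has moves —b→ u1
  u1 = a.0 + a.0 has moves —a→ u2
  u2 = 0 has moves stopped
LTS(Q): 3 reachable states
  v0 = b.(b.0 + a.0) has moves —b→ v1
  v1 = b.0 + a.0 has moves —a→ v2, —b→ v2
  v2 = 0 has moves stopped
Executing bb from Q (initial set {v0}):
  step 1 (b): {v1}
  step 2 (b): {v2}
  ✓ Q
Executing bb from P (initial set {u0}):
  step 1 (b): {u1}
  step 2 (b): ∅ (P stuck)

trace-distinct — witness ⟨bb⟩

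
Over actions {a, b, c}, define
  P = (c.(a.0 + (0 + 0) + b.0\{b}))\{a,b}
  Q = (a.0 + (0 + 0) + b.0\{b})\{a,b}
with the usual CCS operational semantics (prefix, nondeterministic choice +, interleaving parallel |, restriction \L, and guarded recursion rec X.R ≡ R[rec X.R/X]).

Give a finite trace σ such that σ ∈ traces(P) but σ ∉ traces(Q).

c

P's transition system — 2 states:
  m0 = (c.(a.0 + (0 + 0) + b.0\{b}))\{a,b} has moves ··c··> m1
  m1 = (a.0 + (0 + 0) + b.0\{b})\{a,b} has moves stopped
Q's transition system — 1 states:
  n0 = (a.0 + (0 + 0) + b.0\{b})\{a,b} has moves stopped
Executing c from P (initial set {m0}):
  step 1 (c): {m1}
  — P admits the full trace.
Executing c from Q (initial set {n0}):
  step 1 (c): ∅  — Q cannot continue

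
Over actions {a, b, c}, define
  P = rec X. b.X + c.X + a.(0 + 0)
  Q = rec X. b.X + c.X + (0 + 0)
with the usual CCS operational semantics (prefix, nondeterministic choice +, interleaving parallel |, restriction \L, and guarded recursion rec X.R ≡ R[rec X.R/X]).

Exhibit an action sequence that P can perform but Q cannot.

a

Reachable graph of P (2 states):
  m0 = rec X. b.X + c.X + a.(0 + 0) :: —a→ m1, —b→ m0, —c→ m0
  m1 = 0 + 0 :: ∅
Reachable graph of Q (1 states):
  n0 = rec X. b.X + c.X + (0 + 0) :: —b→ n0, —c→ n0
Executing a from P (initial set {m0}):
  after a @ step 1: {m1}
  ✓ P
Executing a from Q (initial set {n0}):
  after a @ step 1: no successor for Q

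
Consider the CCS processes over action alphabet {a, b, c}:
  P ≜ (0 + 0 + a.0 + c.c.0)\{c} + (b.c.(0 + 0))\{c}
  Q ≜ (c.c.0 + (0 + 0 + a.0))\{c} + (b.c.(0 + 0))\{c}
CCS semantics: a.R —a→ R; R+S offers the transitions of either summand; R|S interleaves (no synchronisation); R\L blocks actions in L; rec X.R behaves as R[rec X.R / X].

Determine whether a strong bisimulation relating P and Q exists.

P ~ Q

P's transition system — 3 states:
  u0 = (0 + 0 + a.0 + c.c.0)\{c} + (b.c.(0 + 0))\{c} → ··a··> u1, ··b··> u2
  u1 = 0\{c} → deadlocked
  u2 = (c.(0 + 0))\{c} → deadlocked
Q's transition system — 3 states:
  v0 = (c.c.0 + (0 + 0 + a.0))\{c} + (b.c.(0 + 0))\{c} → ··a··> v1, ··b··> v2
  v1 = 0\{c} → deadlocked
  v2 = (c.(0 + 0))\{c} → deadlocked
Bisimilarity quotient blocks:
  B0 = {u0, v0}
  B1 = {u1, u2, v1, v2}
u0 ∈ B0, v0 ∈ B0 → same block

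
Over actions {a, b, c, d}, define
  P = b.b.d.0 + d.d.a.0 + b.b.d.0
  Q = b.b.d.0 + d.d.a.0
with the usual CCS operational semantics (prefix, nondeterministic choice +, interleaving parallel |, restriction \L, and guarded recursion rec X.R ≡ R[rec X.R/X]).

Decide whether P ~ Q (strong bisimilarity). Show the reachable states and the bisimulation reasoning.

Reachable graph of P (6 states):
  u0 = b.b.d.0 + d.d.a.0 + b.b.d.0 | --b--▸ u1, --d--▸ u2
  u1 = b.d.0 | --b--▸ u3
  u2 = d.a.0 | --d--▸ u4
  u3 = d.0 | --d--▸ u5
  u4 = a.0 | --a--▸ u5
  u5 = 0 | ∅
Reachable graph of Q (6 states):
  v0 = b.b.d.0 + d.d.a.0 | --b--▸ v1, --d--▸ v2
  v1 = b.d.0 | --b--▸ v3
  v2 = d.a.0 | --d--▸ v4
  v3 = d.0 | --d--▸ v5
  v4 = a.0 | --a--▸ v5
  v5 = 0 | ∅
Bisimilarity quotient blocks:
  B0 = {u0, v0}
  B1 = {u2, v2}
  B2 = {u4, v4}
  B3 = {u5, v5}
  B4 = {u1, v1}
  B5 = {u3, v3}
u0 ∈ B0, v0 ∈ B0 → same block

P ~ Q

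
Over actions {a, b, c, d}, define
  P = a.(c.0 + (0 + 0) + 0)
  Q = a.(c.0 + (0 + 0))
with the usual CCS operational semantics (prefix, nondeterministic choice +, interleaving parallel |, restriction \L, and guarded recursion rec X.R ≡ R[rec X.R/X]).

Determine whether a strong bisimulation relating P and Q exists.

P's transition system — 3 states:
  u0 = a.(c.0 + (0 + 0) + 0) → --a--▸ u1
  u1 = c.0 + (0 + 0) + 0 → --c--▸ u2
  u2 = 0 → (no moves)
Q's transition system — 3 states:
  v0 = a.(c.0 + (0 + 0)) → --a--▸ v1
  v1 = c.0 + (0 + 0) → --c--▸ v2
  v2 = 0 → (no moves)
Bisimilarity quotient blocks:
  B0 = {u0, v0}
  B1 = {u1, v1}
  B2 = {u2, v2}
u0 ∈ B0, v0 ∈ B0 → same block

bisimilar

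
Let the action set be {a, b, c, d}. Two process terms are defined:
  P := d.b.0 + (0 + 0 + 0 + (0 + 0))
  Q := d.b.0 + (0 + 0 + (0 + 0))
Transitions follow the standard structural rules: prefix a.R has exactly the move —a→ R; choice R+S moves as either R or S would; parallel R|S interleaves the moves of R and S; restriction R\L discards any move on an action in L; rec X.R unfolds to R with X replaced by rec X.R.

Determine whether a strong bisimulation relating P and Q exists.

P ~ Q

P's transition system — 3 states:
  u0 = d.b.0 + (0 + 0 + 0 + (0 + 0)) has moves ··d··> u1
  u1 = b.0 has moves ··b··> u2
  u2 = 0 has moves ·
Q's transition system — 3 states:
  v0 = d.b.0 + (0 + 0 + (0 + 0)) has moves ··d··> v1
  v1 = b.0 has moves ··b··> v2
  v2 = 0 has moves ·
Partition-refinement fixed point:
  B0 = {u0, v0}
  B1 = {u1, v1}
  B2 = {u2, v2}
u0 ∈ B0, v0 ∈ B0 → same block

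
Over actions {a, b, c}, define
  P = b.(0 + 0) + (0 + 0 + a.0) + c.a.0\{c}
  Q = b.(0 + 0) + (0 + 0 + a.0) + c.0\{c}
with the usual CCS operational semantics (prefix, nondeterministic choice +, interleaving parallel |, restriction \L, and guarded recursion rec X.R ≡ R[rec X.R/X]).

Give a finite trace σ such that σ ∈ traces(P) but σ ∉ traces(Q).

LTS(P): 5 reachable states
  m0 = b.(0 + 0) + (0 + 0 + a.0) + c.a.0\{c} → =a=> m1, =b=> m2, =c=> m3
  m1 = 0 → ∅
  m2 = 0 + 0 → ∅
  m3 = a.0\{c} → =a=> m4
  m4 = 0\{c} → ∅
LTS(Q): 4 reachable states
  n0 = b.(0 + 0) + (0 + 0 + a.0) + c.0\{c} → =a=> n1, =b=> n2, =c=> n3
  n1 = 0 → ∅
  n2 = 0 + 0 → ∅
  n3 = 0\{c} → ∅
Trace ⟨ca⟩ through P, begin at {m0}:
  step 1 (c): {m3}
  step 2 (a): {m4}
  ✓ P
Trace ⟨ca⟩ through Q, begin at {n0}:
  step 1 (c): {n3}
  step 2 (a): ∅ (Q stuck)

ca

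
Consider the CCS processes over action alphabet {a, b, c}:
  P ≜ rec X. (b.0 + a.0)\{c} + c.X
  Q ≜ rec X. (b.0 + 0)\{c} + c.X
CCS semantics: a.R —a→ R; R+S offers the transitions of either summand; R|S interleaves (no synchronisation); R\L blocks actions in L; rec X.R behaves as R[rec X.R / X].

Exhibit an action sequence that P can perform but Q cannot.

a

Reachable graph of P (2 states):
  u0 = rec X. (b.0 + a.0)\{c} + c.X ⊢ —a→ u1, —b→ u1, —c→ u0
  u1 = 0\{c} ⊢ stopped
Reachable graph of Q (2 states):
  v0 = rec X. (b.0 + 0)\{c} + c.X ⊢ —b→ v1, —c→ v0
  v1 = 0\{c} ⊢ stopped
Executing a from P (initial set {u0}):
  [1] a ⇒ {u1}
  ✓ P
Executing a from Q (initial set {v0}):
  [1] a ⇒ no successor for Q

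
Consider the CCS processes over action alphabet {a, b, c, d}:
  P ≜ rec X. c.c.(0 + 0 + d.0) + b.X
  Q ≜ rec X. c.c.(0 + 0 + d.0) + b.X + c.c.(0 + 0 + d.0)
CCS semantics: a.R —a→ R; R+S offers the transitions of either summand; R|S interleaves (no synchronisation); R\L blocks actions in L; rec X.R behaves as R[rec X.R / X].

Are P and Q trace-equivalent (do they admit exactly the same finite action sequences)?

Reachable graph of P (4 states):
  u0 = rec X. c.c.(0 + 0 + d.0) + b.X has moves —b→ u0, —c→ u1
  u1 = c.(0 + 0 + d.0) has moves —c→ u2
  u2 = 0 + 0 + d.0 has moves —d→ u3
  u3 = 0 has moves ∅
Reachable graph of Q (4 states):
  v0 = rec X. c.c.(0 + 0 + d.0) + b.X + c.c.(0 + 0 + d.0) has moves —b→ v0, —c→ v1
  v1 = c.(0 + 0 + d.0) has moves —c→ v2
  v2 = 0 + 0 + d.0 has moves —d→ v3
  v3 = 0 has moves ∅
Partition-refinement fixed point:
  B0 = {u0, v0}
  B1 = {u1, v1}
  B2 = {u2, v2}
  B3 = {u3, v3}
u0 ∈ B0, v0 ∈ B0 → same block
Bisimilar ⇒ trace-equivalent.

trace-equivalent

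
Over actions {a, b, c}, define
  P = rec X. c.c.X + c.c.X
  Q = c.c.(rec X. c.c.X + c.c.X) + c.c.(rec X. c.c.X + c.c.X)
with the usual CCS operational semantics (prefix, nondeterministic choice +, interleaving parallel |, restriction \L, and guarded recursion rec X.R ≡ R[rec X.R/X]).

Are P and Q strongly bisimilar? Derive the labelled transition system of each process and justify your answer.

Reachable graph of P (2 states):
  p0 = rec X. c.c.X + c.c.X :: --c--▸ p1
  p1 = c.(rec X. c.c.X + c.c.X) :: --c--▸ p0
Reachable graph of Q (3 states):
  q0 = c.c.(rec X. c.c.X + c.c.X) + c.c.(rec X. c.c.X + c.c.X) :: --c--▸ q1
  q1 = c.(rec X. c.c.X + c.c.X) :: --c--▸ q2
  q2 = rec X. c.c.X + c.c.X :: --c--▸ q1
Coarsest stable partition (strong bisimilarity classes):
  B0 = {p0, p1, q0, q1, q2}
p0 ∈ B0, q0 ∈ B0 → same block

YES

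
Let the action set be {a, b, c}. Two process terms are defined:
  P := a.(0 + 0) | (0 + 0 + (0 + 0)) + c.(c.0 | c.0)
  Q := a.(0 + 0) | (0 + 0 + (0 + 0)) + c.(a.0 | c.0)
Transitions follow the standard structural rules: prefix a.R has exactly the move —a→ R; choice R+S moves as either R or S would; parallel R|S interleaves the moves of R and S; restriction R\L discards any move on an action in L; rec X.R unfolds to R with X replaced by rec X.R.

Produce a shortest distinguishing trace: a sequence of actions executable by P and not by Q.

ccc

LTS(P): 6 reachable states
  u0 = a.(0 + 0) | (0 + 0 + (0 + 0)) + c.(c.0 | c.0) has moves -a-> u1, -c-> u2
  u1 = (0 + 0) | (0 + 0 + (0 + 0)) has moves deadlocked
  u2 = c.0 | c.0 has moves -c-> u3, -c-> u4
  u3 = 0 | c.0 has moves -c-> u5
  u4 = c.0 | 0 has moves -c-> u5
  u5 = 0 | 0 has moves deadlocked
LTS(Q): 6 reachable states
  v0 = a.(0 + 0) | (0 + 0 + (0 + 0)) + c.(a.0 | c.0) has moves -a-> v1, -c-> v2
  v1 = (0 + 0) | (0 + 0 + (0 + 0)) has moves deadlocked
  v2 = a.0 | c.0 has moves -a-> v3, -c-> v4
  v3 = 0 | c.0 has moves -c-> v5
  v4 = a.0 | 0 has moves -a-> v5
  v5 = 0 | 0 has moves deadlocked
Trace ⟨ccc⟩ through P, begin at {u0}:
  step 1 (c): {u2}
  step 2 (c): {u3, u4}
  step 3 (c): {u5}
  P completes σ.
Trace ⟨ccc⟩ through Q, begin at {v0}:
  step 1 (c): {v2}
  step 2 (c): {v4}
  step 3 (c): ∅ (Q stuck)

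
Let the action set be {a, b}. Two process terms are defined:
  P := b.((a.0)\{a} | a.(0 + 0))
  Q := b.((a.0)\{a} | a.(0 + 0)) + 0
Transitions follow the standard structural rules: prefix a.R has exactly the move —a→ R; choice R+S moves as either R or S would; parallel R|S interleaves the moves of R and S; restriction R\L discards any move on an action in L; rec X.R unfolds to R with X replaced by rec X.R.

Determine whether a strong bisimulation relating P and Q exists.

YES

LTS(P): 3 reachable states
  p0 = b.((a.0)\{a} | a.(0 + 0)) has moves ··b··> p1
  p1 = (a.0)\{a} | a.(0 + 0) has moves ··a··> p2
  p2 = (a.0)\{a} | (0 + 0) has moves deadlocked
LTS(Q): 3 reachable states
  q0 = b.((a.0)\{a} | a.(0 + 0)) + 0 has moves ··b··> q1
  q1 = (a.0)\{a} | a.(0 + 0) has moves ··a··> q2
  q2 = (a.0)\{a} | (0 + 0) has moves deadlocked
Partition-refinement fixed point:
  B0 = {p0, q0}
  B1 = {p1, q1}
  B2 = {p2, q2}
p0 ∈ B0, q0 ∈ B0 → same block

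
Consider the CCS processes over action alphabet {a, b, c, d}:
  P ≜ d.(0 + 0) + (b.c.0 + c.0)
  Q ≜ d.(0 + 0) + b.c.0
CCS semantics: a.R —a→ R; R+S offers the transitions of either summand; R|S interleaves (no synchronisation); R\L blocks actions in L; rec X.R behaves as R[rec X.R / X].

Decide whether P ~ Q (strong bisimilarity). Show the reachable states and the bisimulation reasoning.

not bisimilar

P's transition system — 4 states:
  u0 = d.(0 + 0) + (b.c.0 + c.0) ⊢ -b-> u1, -c-> u2, -d-> u3
  u1 = c.0 ⊢ -c-> u2
  u2 = 0 ⊢ ∅
  u3 = 0 + 0 ⊢ ∅
Q's transition system — 4 states:
  v0 = d.(0 + 0) + b.c.0 ⊢ -b-> v1, -d-> v2
  v1 = c.0 ⊢ -c-> v3
  v2 = 0 + 0 ⊢ ∅
  v3 = 0 ⊢ ∅
Partition-refinement fixed point:
  B0 = {u0}
  B1 = {u1, v1}
  B2 = {u2, u3, v2, v3}
  B3 = {v0}
u0 ∈ B0, v0 ∈ B3 → different blocks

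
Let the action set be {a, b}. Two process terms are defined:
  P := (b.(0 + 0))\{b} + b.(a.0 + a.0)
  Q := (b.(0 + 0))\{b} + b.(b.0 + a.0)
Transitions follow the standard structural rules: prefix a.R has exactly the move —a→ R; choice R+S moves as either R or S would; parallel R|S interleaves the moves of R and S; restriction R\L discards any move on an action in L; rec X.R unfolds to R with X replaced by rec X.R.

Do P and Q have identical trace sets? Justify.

traces(P) ≠ traces(Q) — witness ⟨bb⟩

LTS(P): 3 reachable states
  m0 = (b.(0 + 0))\{b} + b.(a.0 + a.0) | ··b··> m1
  m1 = a.0 + a.0 | ··a··> m2
  m2 = 0 | stopped
LTS(Q): 3 reachable states
  n0 = (b.(0 + 0))\{b} + b.(b.0 + a.0) | ··b··> n1
  n1 = b.0 + a.0 | ··a··> n2, ··b··> n2
  n2 = 0 | stopped
Executing bb from Q (initial set {n0}):
  after b @ step 1: {n1}
  after b @ step 2: {n2}
  ✓ Q
Executing bb from P (initial set {m0}):
  after b @ step 1: {m1}
  after b @ step 2: no successor for P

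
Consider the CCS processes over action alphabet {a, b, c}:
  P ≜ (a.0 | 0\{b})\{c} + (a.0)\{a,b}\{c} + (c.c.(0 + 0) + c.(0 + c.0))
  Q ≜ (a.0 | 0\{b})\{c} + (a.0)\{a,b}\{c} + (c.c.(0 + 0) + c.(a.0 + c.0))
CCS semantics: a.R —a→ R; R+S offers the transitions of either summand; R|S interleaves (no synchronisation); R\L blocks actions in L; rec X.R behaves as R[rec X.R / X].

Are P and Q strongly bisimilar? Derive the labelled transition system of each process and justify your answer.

not bisimilar

Reachable graph of P (6 states):
  m0 = (a.0 | 0\{b})\{c} + (a.0)\{a,b}\{c} + (c.c.(0 + 0) + c.(0 + c.0)) | =a=> m1, =c=> m2, =c=> m3
  m1 = (0 | 0\{b})\{c} | (no moves)
  m2 = 0 + c.0 | =c=> m4
  m3 = c.(0 + 0) | =c=> m5
  m4 = 0 | (no moves)
  m5 = 0 + 0 | (no moves)
Reachable graph of Q (6 states):
  n0 = (a.0 | 0\{b})\{c} + (a.0)\{a,b}\{c} + (c.c.(0 + 0) + c.(a.0 + c.0)) | =a=> n1, =c=> n2, =c=> n3
  n1 = (0 | 0\{b})\{c} | (no moves)
  n2 = a.0 + c.0 | =a=> n4, =c=> n4
  n3 = c.(0 + 0) | =c=> n5
  n4 = 0 | (no moves)
  n5 = 0 + 0 | (no moves)
Coarsest stable partition (strong bisimilarity classes):
  B0 = {m0}
  B1 = {m2, m3, n3}
  B2 = {m1, m4, m5, n1, n4, n5}
  B3 = {n0}
  B4 = {n2}
m0 ∈ B0, n0 ∈ B3 → different blocks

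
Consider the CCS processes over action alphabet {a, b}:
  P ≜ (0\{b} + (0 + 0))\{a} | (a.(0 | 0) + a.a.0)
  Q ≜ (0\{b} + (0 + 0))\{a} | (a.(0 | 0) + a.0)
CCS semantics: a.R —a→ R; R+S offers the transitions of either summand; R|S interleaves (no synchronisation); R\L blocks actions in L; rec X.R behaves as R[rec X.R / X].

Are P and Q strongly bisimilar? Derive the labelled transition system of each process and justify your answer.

P ≁ Q

Reachable graph of P (4 states):
  p0 = (0\{b} + (0 + 0))\{a} | (a.(0 | 0) + a.a.0) has moves =a=> p1, =a=> p2
  p1 = (0\{b} + (0 + 0))\{a} | (0 | 0) has moves (no moves)
  p2 = (0\{b} + (0 + 0))\{a} | a.0 has moves =a=> p3
  p3 = (0\{b} + (0 + 0))\{a} | 0 has moves (no moves)
Reachable graph of Q (3 states):
  q0 = (0\{b} + (0 + 0))\{a} | (a.(0 | 0) + a.0) has moves =a=> q1, =a=> q2
  q1 = (0\{b} + (0 + 0))\{a} | (0 | 0) has moves (no moves)
  q2 = (0\{b} + (0 + 0))\{a} | 0 has moves (no moves)
Partition-refinement fixed point:
  B0 = {p0}
  B1 = {p1, p3, q1, q2}
  B2 = {p2, q0}
p0 ∈ B0, q0 ∈ B2 → different blocks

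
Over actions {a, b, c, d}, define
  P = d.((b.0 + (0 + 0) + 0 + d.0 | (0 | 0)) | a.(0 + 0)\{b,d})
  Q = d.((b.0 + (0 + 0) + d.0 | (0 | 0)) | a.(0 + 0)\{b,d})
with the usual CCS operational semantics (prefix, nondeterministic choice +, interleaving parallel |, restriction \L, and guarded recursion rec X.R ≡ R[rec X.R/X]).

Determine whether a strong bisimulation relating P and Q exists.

bisimilar

P's transition system — 7 states:
  u0 = d.((b.0 + (0 + 0) + 0 + d.0 | (0 | 0)) | a.(0 + 0)\{b,d}) | --d--▸ u1
  u1 = (b.0 + (0 + 0) + 0 + d.0 | (0 | 0)) | a.(0 + 0)\{b,d} | --a--▸ u2, --b--▸ u3, --d--▸ u4
  u2 = (b.0 + (0 + 0) + 0 + d.0 | (0 | 0)) | (0 + 0)\{b,d} | --b--▸ u5, --d--▸ u6
  u3 = 0 | a.(0 + 0)\{b,d} | --a--▸ u5
  u4 = 0 | (0 | 0) | a.(0 + 0)\{b,d} | --a--▸ u6
  u5 = 0 | (0 + 0)\{b,d} | ·
  u6 = 0 | (0 | 0) | (0 + 0)\{b,d} | ·
Q's transition system — 7 states:
  v0 = d.((b.0 + (0 + 0) + d.0 | (0 | 0)) | a.(0 + 0)\{b,d}) | --d--▸ v1
  v1 = (b.0 + (0 + 0) + d.0 | (0 | 0)) | a.(0 + 0)\{b,d} | --a--▸ v2, --b--▸ v3, --d--▸ v4
  v2 = (b.0 + (0 + 0) + d.0 | (0 | 0)) | (0 + 0)\{b,d} | --b--▸ v5, --d--▸ v6
  v3 = 0 | a.(0 + 0)\{b,d} | --a--▸ v5
  v4 = 0 | (0 | 0) | a.(0 + 0)\{b,d} | --a--▸ v6
  v5 = 0 | (0 + 0)\{b,d} | ·
  v6 = 0 | (0 | 0) | (0 + 0)\{b,d} | ·
Partition-refinement fixed point:
  B0 = {u0, v0}
  B1 = {u1, v1}
  B2 = {u3, u4, v3, v4}
  B3 = {u5, u6, v5, v6}
  B4 = {u2, v2}
u0 ∈ B0, v0 ∈ B0 → same block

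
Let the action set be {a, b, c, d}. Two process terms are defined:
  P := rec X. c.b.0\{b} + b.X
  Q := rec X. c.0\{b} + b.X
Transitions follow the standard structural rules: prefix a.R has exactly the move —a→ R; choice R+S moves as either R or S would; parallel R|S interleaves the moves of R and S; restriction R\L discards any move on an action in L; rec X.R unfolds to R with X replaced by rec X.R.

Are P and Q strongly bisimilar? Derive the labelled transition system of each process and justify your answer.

NO

P's transition system — 3 states:
  s0 = rec X. c.b.0\{b} + b.X → --b--▸ s0, --c--▸ s1
  s1 = b.0\{b} → --b--▸ s2
  s2 = 0\{b} → stopped
Q's transition system — 2 states:
  t0 = rec X. c.0\{b} + b.X → --b--▸ t0, --c--▸ t1
  t1 = 0\{b} → stopped
Bisimilarity quotient blocks:
  B0 = {s0}
  B1 = {s1}
  B2 = {s2, t1}
  B3 = {t0}
s0 ∈ B0, t0 ∈ B3 → different blocks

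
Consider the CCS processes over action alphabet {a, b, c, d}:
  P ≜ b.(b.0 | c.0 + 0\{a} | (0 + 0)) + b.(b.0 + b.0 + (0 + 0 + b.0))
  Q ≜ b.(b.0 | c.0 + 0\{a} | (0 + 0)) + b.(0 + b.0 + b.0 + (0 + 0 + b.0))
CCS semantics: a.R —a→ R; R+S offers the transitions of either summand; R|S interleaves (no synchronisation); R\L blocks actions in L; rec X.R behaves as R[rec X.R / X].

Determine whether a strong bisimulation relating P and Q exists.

YES

Reachable graph of P (7 states):
  m0 = b.(b.0 | c.0 + 0\{a} | (0 + 0)) + b.(b.0 + b.0 + (0 + 0 + b.0)) has moves --b--▸ m1, --b--▸ m2
  m1 = b.0 + b.0 + (0 + 0 + b.0) has moves --b--▸ m3
  m2 = b.0 | c.0 + 0\{a} | (0 + 0) has moves --b--▸ m4, --c--▸ m5
  m3 = 0 has moves (no moves)
  m4 = 0 | c.0 has moves --c--▸ m6
  m5 = b.0 | 0 has moves --b--▸ m6
  m6 = 0 | 0 has moves (no moves)
Reachable graph of Q (7 states):
  n0 = b.(b.0 | c.0 + 0\{a} | (0 + 0)) + b.(0 + b.0 + b.0 + (0 + 0 + b.0)) has moves --b--▸ n1, --b--▸ n2
  n1 = 0 + b.0 + b.0 + (0 + 0 + b.0) has moves --b--▸ n3
  n2 = b.0 | c.0 + 0\{a} | (0 + 0) has moves --b--▸ n4, --c--▸ n5
  n3 = 0 has moves (no moves)
  n4 = 0 | c.0 has moves --c--▸ n6
  n5 = b.0 | 0 has moves --b--▸ n6
  n6 = 0 | 0 has moves (no moves)
Partition-refinement fixed point:
  B0 = {m0, n0}
  B1 = {m1, m5, n1, n5}
  B2 = {m3, m6, n3, n6}
  B3 = {m2, n2}
  B4 = {m4, n4}
m0 ∈ B0, n0 ∈ B0 → same block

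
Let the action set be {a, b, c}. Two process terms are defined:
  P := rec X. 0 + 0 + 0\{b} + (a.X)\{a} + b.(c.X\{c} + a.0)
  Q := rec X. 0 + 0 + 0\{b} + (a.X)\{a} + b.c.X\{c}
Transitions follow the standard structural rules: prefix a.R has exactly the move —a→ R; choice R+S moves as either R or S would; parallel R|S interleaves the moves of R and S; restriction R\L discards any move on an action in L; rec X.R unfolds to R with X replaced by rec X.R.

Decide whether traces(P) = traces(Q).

trace-distinct — witness ⟨ba⟩

P's transition system — 6 states:
  u0 = rec X. 0 + 0 + 0\{b} + (a.X)\{a} + b.(c.X\{c} + a.0) has moves -b-> u1
  u1 = c.(rec X. 0 + 0 + 0\{b} + (a.X)\{a} + b.(c.X\{c} + a.0))\{c} + a.0 has moves -a-> u2, -c-> u3
  u2 = 0 has moves ∅
  u3 = (rec X. 0 + 0 + 0\{b} + (a.X)\{a} + b.(c.X\{c} + a.0))\{c} has moves -b-> u4
  u4 = (c.(rec X. 0 + 0 + 0\{b} + (a.X)\{a} + b.(c.X\{c} + a.0))\{c} + a.0)\{c} has moves -a-> u5
  u5 = 0\{c} has moves ∅
Q's transition system — 4 states:
  v0 = rec X. 0 + 0 + 0\{b} + (a.X)\{a} + b.c.X\{c} has moves -b-> v1
  v1 = c.(rec X. 0 + 0 + 0\{b} + (a.X)\{a} + b.c.X\{c})\{c} has moves -c-> v2
  v2 = (rec X. 0 + 0 + 0\{b} + (a.X)\{a} + b.c.X\{c})\{c} has moves -b-> v3
  v3 = (c.(rec X. 0 + 0 + 0\{b} + (a.X)\{a} + b.c.X\{c})\{c})\{c} has moves ∅
Run σ = ⟨ba⟩ on P: start {u0}
  step 1 (b): {u1}
  step 2 (a): {u2}
  ✓ P
Run σ = ⟨ba⟩ on Q: start {v0}
  step 1 (b): {v1}
  step 2 (a): ∅  — Q cannot continue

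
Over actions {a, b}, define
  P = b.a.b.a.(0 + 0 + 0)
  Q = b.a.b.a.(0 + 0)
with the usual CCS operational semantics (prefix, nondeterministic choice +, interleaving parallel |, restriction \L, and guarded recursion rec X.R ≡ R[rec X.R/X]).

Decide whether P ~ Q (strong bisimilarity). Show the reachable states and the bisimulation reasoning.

P ~ Q

Reachable graph of P (5 states):
  s0 = b.a.b.a.(0 + 0 + 0) has moves —b→ s1
  s1 = a.b.a.(0 + 0 + 0) has moves —a→ s2
  s2 = b.a.(0 + 0 + 0) has moves —b→ s3
  s3 = a.(0 + 0 + 0) has moves —a→ s4
  s4 = 0 + 0 + 0 has moves stopped
Reachable graph of Q (5 states):
  t0 = b.a.b.a.(0 + 0) has moves —b→ t1
  t1 = a.b.a.(0 + 0) has moves —a→ t2
  t2 = b.a.(0 + 0) has moves —b→ t3
  t3 = a.(0 + 0) has moves —a→ t4
  t4 = 0 + 0 has moves stopped
Partition-refinement fixed point:
  B0 = {s0, t0}
  B1 = {s1, t1}
  B2 = {s2, t2}
  B3 = {s3, t3}
  B4 = {s4, t4}
s0 ∈ B0, t0 ∈ B0 → same block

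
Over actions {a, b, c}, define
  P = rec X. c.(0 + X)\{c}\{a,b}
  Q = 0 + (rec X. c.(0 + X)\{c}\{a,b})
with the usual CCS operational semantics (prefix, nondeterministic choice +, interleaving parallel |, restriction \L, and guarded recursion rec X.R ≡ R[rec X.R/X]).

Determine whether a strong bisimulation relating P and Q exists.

Reachable graph of P (2 states):
  u0 = rec X. c.(0 + X)\{c}\{a,b} | -c-> u1
  u1 = (0 + (rec X. c.(0 + X)\{c}\{a,b}))\{c}\{a,b} | ∅
Reachable graph of Q (2 states):
  v0 = 0 + (rec X. c.(0 + X)\{c}\{a,b}) | -c-> v1
  v1 = (0 + (rec X. c.(0 + X)\{c}\{a,b}))\{c}\{a,b} | ∅
Bisimilarity quotient blocks:
  B0 = {u0, v0}
  B1 = {u1, v1}
u0 ∈ B0, v0 ∈ B0 → same block

YES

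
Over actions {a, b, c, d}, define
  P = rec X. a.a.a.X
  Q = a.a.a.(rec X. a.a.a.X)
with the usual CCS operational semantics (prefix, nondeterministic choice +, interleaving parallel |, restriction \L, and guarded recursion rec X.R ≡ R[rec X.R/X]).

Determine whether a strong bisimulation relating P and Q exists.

LTS(P): 3 reachable states
  u0 = rec X. a.a.a.X | ··a··> u1
  u1 = a.a.(rec X. a.a.a.X) | ··a··> u2
  u2 = a.(rec X. a.a.a.X) | ··a··> u0
LTS(Q): 4 reachable states
  v0 = a.a.a.(rec X. a.a.a.X) | ··a··> v1
  v1 = a.a.(rec X. a.a.a.X) | ··a··> v2
  v2 = a.(rec X. a.a.a.X) | ··a··> v3
  v3 = rec X. a.a.a.X | ··a··> v1
Coarsest stable partition (strong bisimilarity classes):
  B0 = {u0, u1, u2, v0, v1, v2, v3}
u0 ∈ B0, v0 ∈ B0 → same block

P ~ Q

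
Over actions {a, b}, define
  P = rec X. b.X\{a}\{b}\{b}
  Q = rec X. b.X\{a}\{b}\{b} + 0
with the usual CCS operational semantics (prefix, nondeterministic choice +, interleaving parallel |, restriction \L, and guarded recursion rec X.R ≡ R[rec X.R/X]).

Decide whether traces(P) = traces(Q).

traces(P) = traces(Q)

P's transition system — 2 states:
  m0 = rec X. b.X\{a}\{b}\{b} :: =b=> m1
  m1 = (rec X. b.X\{a}\{b}\{b})\{a}\{b}\{b} :: ·
Q's transition system — 2 states:
  n0 = rec X. b.X\{a}\{b}\{b} + 0 :: =b=> n1
  n1 = (rec X. b.X\{a}\{b}\{b} + 0)\{a}\{b}\{b} :: ·
Partition-refinement fixed point:
  B0 = {m0, n0}
  B1 = {m1, n1}
m0 ∈ B0, n0 ∈ B0 → same block
Bisimilar ⇒ trace-equivalent.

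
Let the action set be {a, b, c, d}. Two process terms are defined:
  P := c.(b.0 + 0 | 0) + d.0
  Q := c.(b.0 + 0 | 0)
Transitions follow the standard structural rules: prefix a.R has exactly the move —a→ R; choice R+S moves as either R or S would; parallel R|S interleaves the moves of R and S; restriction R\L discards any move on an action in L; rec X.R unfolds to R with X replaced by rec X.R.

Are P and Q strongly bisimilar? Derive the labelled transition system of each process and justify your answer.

P's transition system — 3 states:
  u0 = c.(b.0 + 0 | 0) + d.0 ⊢ -c-> u1, -d-> u2
  u1 = b.0 + 0 | 0 ⊢ -b-> u2
  u2 = 0 ⊢ stopped
Q's transition system — 3 states:
  v0 = c.(b.0 + 0 | 0) ⊢ -c-> v1
  v1 = b.0 + 0 | 0 ⊢ -b-> v2
  v2 = 0 ⊢ stopped
Coarsest stable partition (strong bisimilarity classes):
  B0 = {u0}
  B1 = {u2, v2}
  B2 = {u1, v1}
  B3 = {v0}
u0 ∈ B0, v0 ∈ B3 → different blocks

not bisimilar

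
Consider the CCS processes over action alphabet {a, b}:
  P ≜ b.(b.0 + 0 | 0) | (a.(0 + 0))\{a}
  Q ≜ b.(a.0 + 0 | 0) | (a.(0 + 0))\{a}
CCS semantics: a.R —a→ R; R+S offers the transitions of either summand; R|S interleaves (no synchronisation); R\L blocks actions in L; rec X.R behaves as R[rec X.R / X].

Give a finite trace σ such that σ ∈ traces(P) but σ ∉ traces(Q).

Reachable graph of P (3 states):
  p0 = b.(b.0 + 0 | 0) | (a.(0 + 0))\{a} has moves ··b··> p1
  p1 = (b.0 + 0 | 0) | (a.(0 + 0))\{a} has moves ··b··> p2
  p2 = 0 | (a.(0 + 0))\{a} has moves ·
Reachable graph of Q (3 states):
  q0 = b.(a.0 + 0 | 0) | (a.(0 + 0))\{a} has moves ··b··> q1
  q1 = (a.0 + 0 | 0) | (a.(0 + 0))\{a} has moves ··a··> q2
  q2 = 0 | (a.(0 + 0))\{a} has moves ·
Run σ = ⟨bb⟩ on P: start {p0}
  after b @ step 1: {p1}
  after b @ step 2: {p2}
  ✓ P
Run σ = ⟨bb⟩ on Q: start {q0}
  after b @ step 1: {q1}
  after b @ step 2: ∅ (Q stuck)

bb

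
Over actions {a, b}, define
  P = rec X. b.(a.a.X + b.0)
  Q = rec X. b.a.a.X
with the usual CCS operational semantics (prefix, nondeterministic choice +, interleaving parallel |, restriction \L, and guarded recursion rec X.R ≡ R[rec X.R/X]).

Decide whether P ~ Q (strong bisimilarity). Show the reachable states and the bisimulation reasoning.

P's transition system — 4 states:
  m0 = rec X. b.(a.a.X + b.0) → --b--▸ m1
  m1 = a.a.(rec X. b.(a.a.X + b.0)) + b.0 → --a--▸ m2, --b--▸ m3
  m2 = a.(rec X. b.(a.a.X + b.0)) → --a--▸ m0
  m3 = 0 → deadlocked
Q's transition system — 3 states:
  n0 = rec X. b.a.a.X → --b--▸ n1
  n1 = a.a.(rec X. b.a.a.X) → --a--▸ n2
  n2 = a.(rec X. b.a.a.X) → --a--▸ n0
Bisimilarity quotient blocks:
  B0 = {m0}
  B1 = {m1}
  B2 = {m2}
  B3 = {m3}
  B4 = {n0}
  B5 = {n1}
  B6 = {n2}
m0 ∈ B0, n0 ∈ B4 → different blocks

P ≁ Q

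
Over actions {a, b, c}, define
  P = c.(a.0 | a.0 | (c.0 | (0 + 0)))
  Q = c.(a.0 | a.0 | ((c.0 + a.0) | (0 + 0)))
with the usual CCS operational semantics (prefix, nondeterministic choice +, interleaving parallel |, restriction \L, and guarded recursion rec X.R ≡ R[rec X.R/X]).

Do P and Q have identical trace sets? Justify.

LTS(P): 9 reachable states
  m0 = c.(a.0 | a.0 | (c.0 | (0 + 0))) :: ··c··> m1
  m1 = a.0 | a.0 | (c.0 | (0 + 0)) :: ··a··> m2, ··a··> m3, ··c··> m4
  m2 = 0 | a.0 | (c.0 | (0 + 0)) :: ··a··> m5, ··c··> m6
  m3 = a.0 | 0 | (c.0 | (0 + 0)) :: ··a··> m5, ··c··> m7
  m4 = a.0 | a.0 | (0 | (0 + 0)) :: ··a··> m6, ··a··> m7
  m5 = 0 | 0 | (c.0 | (0 + 0)) :: ··c··> m8
  m6 = 0 | a.0 | (0 | (0 + 0)) :: ··a··> m8
  m7 = a.0 | 0 | (0 | (0 + 0)) :: ··a··> m8
  m8 = 0 | 0 | (0 | (0 + 0)) :: stopped
LTS(Q): 9 reachable states
  n0 = c.(a.0 | a.0 | ((c.0 + a.0) | (0 + 0))) :: ··c··> n1
  n1 = a.0 | a.0 | ((c.0 + a.0) | (0 + 0)) :: ··a··> n2, ··a··> n3, ··a··> n4, ··c··> n4
  n2 = 0 | a.0 | ((c.0 + a.0) | (0 + 0)) :: ··a··> n5, ··a··> n6, ··c··> n6
  n3 = a.0 | 0 | ((c.0 + a.0) | (0 + 0)) :: ··a··> n5, ··a··> n7, ··c··> n7
  n4 = a.0 | a.0 | (0 | (0 + 0)) :: ··a··> n6, ··a··> n7
  n5 = 0 | 0 | ((c.0 + a.0) | (0 + 0)) :: ··a··> n8, ··c··> n8
  n6 = 0 | a.0 | (0 | (0 + 0)) :: ··a··> n8
  n7 = a.0 | 0 | (0 | (0 + 0)) :: ··a··> n8
  n8 = 0 | 0 | (0 | (0 + 0)) :: stopped
Executing caaa from Q (initial set {n0}):
  step 1 (c): {n1}
  step 2 (a): {n2, n3, n4}
  step 3 (a): {n5, n6, n7}
  step 4 (a): {n8}
  — Q admits the full trace.
Executing caaa from P (initial set {m0}):
  step 1 (c): {m1}
  step 2 (a): {m2, m3}
  step 3 (a): {m5}
  step 4 (a): ∅ (P stuck)

NO — witness ⟨caaa⟩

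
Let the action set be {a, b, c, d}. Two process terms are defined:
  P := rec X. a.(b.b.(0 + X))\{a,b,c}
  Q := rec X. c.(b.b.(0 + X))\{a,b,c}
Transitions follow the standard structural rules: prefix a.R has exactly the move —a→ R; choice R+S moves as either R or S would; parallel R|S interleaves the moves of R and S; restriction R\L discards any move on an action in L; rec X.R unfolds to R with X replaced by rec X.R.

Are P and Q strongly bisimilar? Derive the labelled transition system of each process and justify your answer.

P ≁ Q

P's transition system — 2 states:
  m0 = rec X. a.(b.b.(0 + X))\{a,b,c} ⊢ —a→ m1
  m1 = (b.b.(0 + (rec X. a.(b.b.(0 + X))\{a,b,c})))\{a,b,c} ⊢ deadlocked
Q's transition system — 2 states:
  n0 = rec X. c.(b.b.(0 + X))\{a,b,c} ⊢ —c→ n1
  n1 = (b.b.(0 + (rec X. c.(b.b.(0 + X))\{a,b,c})))\{a,b,c} ⊢ deadlocked
Bisimilarity quotient blocks:
  B0 = {m0}
  B1 = {m1, n1}
  B2 = {n0}
m0 ∈ B0, n0 ∈ B2 → different blocks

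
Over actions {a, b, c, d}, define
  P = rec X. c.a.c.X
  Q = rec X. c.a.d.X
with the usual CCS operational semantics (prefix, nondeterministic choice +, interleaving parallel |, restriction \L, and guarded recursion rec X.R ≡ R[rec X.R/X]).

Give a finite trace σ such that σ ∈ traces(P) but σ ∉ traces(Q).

Reachable graph of P (3 states):
  u0 = rec X. c.a.c.X :: —c→ u1
  u1 = a.c.(rec X. c.a.c.X) :: —a→ u2
  u2 = c.(rec X. c.a.c.X) :: —c→ u0
Reachable graph of Q (3 states):
  v0 = rec X. c.a.d.X :: —c→ v1
  v1 = a.d.(rec X. c.a.d.X) :: —a→ v2
  v2 = d.(rec X. c.a.d.X) :: —d→ v0
Trace ⟨cac⟩ through P, begin at {u0}:
  step 1 (c): {u1}
  step 2 (a): {u2}
  step 3 (c): {u0}
  ✓ P
Trace ⟨cac⟩ through Q, begin at {v0}:
  step 1 (c): {v1}
  step 2 (a): {v2}
  step 3 (c): ∅ (Q stuck)

cac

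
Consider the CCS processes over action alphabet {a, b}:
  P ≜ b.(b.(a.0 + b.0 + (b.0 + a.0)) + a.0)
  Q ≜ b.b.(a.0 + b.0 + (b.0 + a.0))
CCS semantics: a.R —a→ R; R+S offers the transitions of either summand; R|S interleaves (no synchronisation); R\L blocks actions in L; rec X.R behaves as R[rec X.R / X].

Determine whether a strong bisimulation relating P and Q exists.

not bisimilar

P's transition system — 4 states:
  m0 = b.(b.(a.0 + b.0 + (b.0 + a.0)) + a.0) | --b--▸ m1
  m1 = b.(a.0 + b.0 + (b.0 + a.0)) + a.0 | --a--▸ m2, --b--▸ m3
  m2 = 0 | ·
  m3 = a.0 + b.0 + (b.0 + a.0) | --a--▸ m2, --b--▸ m2
Q's transition system — 4 states:
  n0 = b.b.(a.0 + b.0 + (b.0 + a.0)) | --b--▸ n1
  n1 = b.(a.0 + b.0 + (b.0 + a.0)) | --b--▸ n2
  n2 = a.0 + b.0 + (b.0 + a.0) | --a--▸ n3, --b--▸ n3
  n3 = 0 | ·
Coarsest stable partition (strong bisimilarity classes):
  B0 = {m0}
  B1 = {m1}
  B2 = {m2, n3}
  B3 = {m3, n2}
  B4 = {n0}
  B5 = {n1}
m0 ∈ B0, n0 ∈ B4 → different blocks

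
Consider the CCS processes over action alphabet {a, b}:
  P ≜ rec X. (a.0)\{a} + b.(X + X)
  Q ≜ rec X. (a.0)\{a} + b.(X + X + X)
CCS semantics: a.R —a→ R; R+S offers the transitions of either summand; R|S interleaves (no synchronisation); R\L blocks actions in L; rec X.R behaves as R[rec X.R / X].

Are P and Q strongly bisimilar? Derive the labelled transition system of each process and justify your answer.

P's transition system — 2 states:
  p0 = rec X. (a.0)\{a} + b.(X + X) | -b-> p1
  p1 = (rec X. (a.0)\{a} + b.(X + X)) + (rec X. (a.0)\{a} + b.(X + X)) | -b-> p1
Q's transition system — 2 states:
  q0 = rec X. (a.0)\{a} + b.(X + X + X) | -b-> q1
  q1 = (rec X. (a.0)\{a} + b.(X + X + X)) + (rec X. (a.0)\{a} + b.(X + X + X)) + (rec X. (a.0)\{a} + b.(X + X + X)) | -b-> q1
Bisimilarity quotient blocks:
  B0 = {p0, p1, q0, q1}
p0 ∈ B0, q0 ∈ B0 → same block

bisimilar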